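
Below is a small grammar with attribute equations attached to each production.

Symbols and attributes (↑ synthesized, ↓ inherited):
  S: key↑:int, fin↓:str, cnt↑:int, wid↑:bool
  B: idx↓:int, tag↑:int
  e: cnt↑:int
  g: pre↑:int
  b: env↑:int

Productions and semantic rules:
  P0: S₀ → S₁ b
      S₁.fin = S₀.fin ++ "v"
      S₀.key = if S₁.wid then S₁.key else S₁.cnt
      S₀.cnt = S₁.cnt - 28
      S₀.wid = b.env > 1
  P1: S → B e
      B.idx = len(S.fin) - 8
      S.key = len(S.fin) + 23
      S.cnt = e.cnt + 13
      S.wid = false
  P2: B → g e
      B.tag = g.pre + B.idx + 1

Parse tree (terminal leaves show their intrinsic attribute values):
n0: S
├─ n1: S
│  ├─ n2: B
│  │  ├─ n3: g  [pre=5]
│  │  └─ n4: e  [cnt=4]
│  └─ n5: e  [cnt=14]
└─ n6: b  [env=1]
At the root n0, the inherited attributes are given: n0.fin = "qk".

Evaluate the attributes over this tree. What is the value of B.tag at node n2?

1. n0.fin = "qk"  [given at root]
2. n1.fin = "qkv"  [S₀.fin ++ "v"]
3. n2.idx = -5  [len(S.fin) - 8]
4. n3.pre = 5  [terminal]
5. n4.cnt = 4  [terminal]
6. n2.tag = 1  [g.pre + B.idx + 1]
7. n5.cnt = 14  [terminal]
8. n1.key = 26  [len(S.fin) + 23]
9. n1.cnt = 27  [e.cnt + 13]
10. n1.wid = false  [false]
11. n6.env = 1  [terminal]
12. n0.key = 27  [if S₁.wid then S₁.key else S₁.cnt]
13. n0.cnt = -1  [S₁.cnt - 28]
14. n0.wid = false  [b.env > 1]

1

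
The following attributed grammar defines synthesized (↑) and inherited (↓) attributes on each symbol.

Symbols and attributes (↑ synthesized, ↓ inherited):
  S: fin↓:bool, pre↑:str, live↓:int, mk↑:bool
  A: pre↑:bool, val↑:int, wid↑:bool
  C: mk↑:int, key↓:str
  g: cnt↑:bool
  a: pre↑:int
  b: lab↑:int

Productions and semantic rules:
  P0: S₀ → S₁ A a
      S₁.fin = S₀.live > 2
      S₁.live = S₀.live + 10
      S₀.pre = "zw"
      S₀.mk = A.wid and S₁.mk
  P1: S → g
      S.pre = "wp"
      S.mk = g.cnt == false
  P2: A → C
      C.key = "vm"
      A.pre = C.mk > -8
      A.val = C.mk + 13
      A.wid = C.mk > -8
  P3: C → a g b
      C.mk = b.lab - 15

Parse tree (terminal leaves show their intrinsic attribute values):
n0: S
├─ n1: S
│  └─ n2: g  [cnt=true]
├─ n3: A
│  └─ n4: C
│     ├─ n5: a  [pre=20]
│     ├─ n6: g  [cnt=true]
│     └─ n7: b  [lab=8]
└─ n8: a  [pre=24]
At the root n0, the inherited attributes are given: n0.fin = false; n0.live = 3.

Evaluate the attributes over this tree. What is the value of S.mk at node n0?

false

1. n0.fin = false  [given at root]
2. n0.live = 3  [given at root]
3. n1.fin = true  [S₀.live > 2]
4. n1.live = 13  [S₀.live + 10]
5. n2.cnt = true  [terminal]
6. n1.pre = "wp"  ["wp"]
7. n1.mk = false  [g.cnt == false]
8. n4.key = "vm"  ["vm"]
9. n5.pre = 20  [terminal]
10. n6.cnt = true  [terminal]
11. n7.lab = 8  [terminal]
12. n4.mk = -7  [b.lab - 15]
13. n3.pre = true  [C.mk > -8]
14. n3.val = 6  [C.mk + 13]
15. n3.wid = true  [C.mk > -8]
16. n8.pre = 24  [terminal]
17. n0.pre = "zw"  ["zw"]
18. n0.mk = false  [A.wid and S₁.mk]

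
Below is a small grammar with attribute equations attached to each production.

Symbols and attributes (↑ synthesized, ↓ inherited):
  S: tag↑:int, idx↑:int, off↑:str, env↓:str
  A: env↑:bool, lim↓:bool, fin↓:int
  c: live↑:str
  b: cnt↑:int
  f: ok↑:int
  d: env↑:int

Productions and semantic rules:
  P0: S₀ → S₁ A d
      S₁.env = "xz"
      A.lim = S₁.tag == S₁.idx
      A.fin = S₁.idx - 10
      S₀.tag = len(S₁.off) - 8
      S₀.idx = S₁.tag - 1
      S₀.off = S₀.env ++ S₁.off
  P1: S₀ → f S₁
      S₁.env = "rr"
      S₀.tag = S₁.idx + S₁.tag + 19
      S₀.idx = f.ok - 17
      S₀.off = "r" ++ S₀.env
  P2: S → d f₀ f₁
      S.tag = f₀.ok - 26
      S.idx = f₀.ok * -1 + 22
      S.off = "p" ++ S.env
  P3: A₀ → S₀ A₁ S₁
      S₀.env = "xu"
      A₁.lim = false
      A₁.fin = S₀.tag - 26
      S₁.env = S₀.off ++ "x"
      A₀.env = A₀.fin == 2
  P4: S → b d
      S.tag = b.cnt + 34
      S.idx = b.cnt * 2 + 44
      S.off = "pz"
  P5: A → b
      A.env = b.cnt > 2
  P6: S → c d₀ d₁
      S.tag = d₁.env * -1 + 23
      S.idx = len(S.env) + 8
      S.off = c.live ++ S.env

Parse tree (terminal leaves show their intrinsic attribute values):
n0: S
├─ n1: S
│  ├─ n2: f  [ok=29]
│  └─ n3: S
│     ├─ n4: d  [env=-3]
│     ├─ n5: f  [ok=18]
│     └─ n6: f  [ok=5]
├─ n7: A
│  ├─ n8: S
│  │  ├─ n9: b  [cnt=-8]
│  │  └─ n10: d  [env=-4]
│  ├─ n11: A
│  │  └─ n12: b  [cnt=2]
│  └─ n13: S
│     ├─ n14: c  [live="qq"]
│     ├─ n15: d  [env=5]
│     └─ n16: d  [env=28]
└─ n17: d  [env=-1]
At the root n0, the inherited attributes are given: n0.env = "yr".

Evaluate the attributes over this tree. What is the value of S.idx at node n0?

1. n0.env = "yr"  [given at root]
2. n1.env = "xz"  ["xz"]
3. n2.ok = 29  [terminal]
4. n3.env = "rr"  ["rr"]
5. n4.env = -3  [terminal]
6. n5.ok = 18  [terminal]
7. n6.ok = 5  [terminal]
8. n3.tag = -8  [f₀.ok - 26]
9. n3.idx = 4  [f₀.ok * -1 + 22]
10. n3.off = "prr"  ["p" ++ S.env]
11. n1.tag = 15  [S₁.idx + S₁.tag + 19]
12. n1.idx = 12  [f.ok - 17]
13. n1.off = "rxz"  ["r" ++ S₀.env]
14. n7.lim = false  [S₁.tag == S₁.idx]
15. n7.fin = 2  [S₁.idx - 10]
16. n8.env = "xu"  ["xu"]
17. n9.cnt = -8  [terminal]
18. n10.env = -4  [terminal]
19. n8.tag = 26  [b.cnt + 34]
20. n8.idx = 28  [b.cnt * 2 + 44]
21. n8.off = "pz"  ["pz"]
22. n11.lim = false  [false]
23. n11.fin = 0  [S₀.tag - 26]
24. n12.cnt = 2  [terminal]
25. n11.env = false  [b.cnt > 2]
26. n13.env = "pzx"  [S₀.off ++ "x"]
27. n14.live = "qq"  [terminal]
28. n15.env = 5  [terminal]
29. n16.env = 28  [terminal]
30. n13.tag = -5  [d₁.env * -1 + 23]
31. n13.idx = 11  [len(S.env) + 8]
32. n13.off = "qqpzx"  [c.live ++ S.env]
33. n7.env = true  [A₀.fin == 2]
34. n17.env = -1  [terminal]
35. n0.tag = -5  [len(S₁.off) - 8]
36. n0.idx = 14  [S₁.tag - 1]
37. n0.off = "yrrxz"  [S₀.env ++ S₁.off]

14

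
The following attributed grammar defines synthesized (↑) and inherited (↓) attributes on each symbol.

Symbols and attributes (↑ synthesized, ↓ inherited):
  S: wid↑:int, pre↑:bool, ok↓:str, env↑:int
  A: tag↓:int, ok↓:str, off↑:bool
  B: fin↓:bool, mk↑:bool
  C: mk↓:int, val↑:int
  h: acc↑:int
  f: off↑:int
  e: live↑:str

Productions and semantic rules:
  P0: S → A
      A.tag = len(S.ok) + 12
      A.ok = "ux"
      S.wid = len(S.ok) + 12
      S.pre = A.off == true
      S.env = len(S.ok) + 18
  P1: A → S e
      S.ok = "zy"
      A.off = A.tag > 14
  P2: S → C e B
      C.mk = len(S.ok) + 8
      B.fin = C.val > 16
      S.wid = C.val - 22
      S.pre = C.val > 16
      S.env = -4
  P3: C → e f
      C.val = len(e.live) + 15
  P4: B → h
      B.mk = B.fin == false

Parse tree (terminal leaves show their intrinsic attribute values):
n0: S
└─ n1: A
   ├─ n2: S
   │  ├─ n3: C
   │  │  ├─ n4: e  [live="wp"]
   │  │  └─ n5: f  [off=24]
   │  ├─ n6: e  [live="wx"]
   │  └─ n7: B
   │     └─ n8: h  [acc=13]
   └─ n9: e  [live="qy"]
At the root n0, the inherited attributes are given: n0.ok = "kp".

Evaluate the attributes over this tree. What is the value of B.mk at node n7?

false

1. n0.ok = "kp"  [given at root]
2. n1.tag = 14  [len(S.ok) + 12]
3. n1.ok = "ux"  ["ux"]
4. n2.ok = "zy"  ["zy"]
5. n3.mk = 10  [len(S.ok) + 8]
6. n4.live = "wp"  [terminal]
7. n5.off = 24  [terminal]
8. n3.val = 17  [len(e.live) + 15]
9. n6.live = "wx"  [terminal]
10. n7.fin = true  [C.val > 16]
11. n8.acc = 13  [terminal]
12. n7.mk = false  [B.fin == false]
13. n2.wid = -5  [C.val - 22]
14. n2.pre = true  [C.val > 16]
15. n2.env = -4  [-4]
16. n9.live = "qy"  [terminal]
17. n1.off = false  [A.tag > 14]
18. n0.wid = 14  [len(S.ok) + 12]
19. n0.pre = false  [A.off == true]
20. n0.env = 20  [len(S.ok) + 18]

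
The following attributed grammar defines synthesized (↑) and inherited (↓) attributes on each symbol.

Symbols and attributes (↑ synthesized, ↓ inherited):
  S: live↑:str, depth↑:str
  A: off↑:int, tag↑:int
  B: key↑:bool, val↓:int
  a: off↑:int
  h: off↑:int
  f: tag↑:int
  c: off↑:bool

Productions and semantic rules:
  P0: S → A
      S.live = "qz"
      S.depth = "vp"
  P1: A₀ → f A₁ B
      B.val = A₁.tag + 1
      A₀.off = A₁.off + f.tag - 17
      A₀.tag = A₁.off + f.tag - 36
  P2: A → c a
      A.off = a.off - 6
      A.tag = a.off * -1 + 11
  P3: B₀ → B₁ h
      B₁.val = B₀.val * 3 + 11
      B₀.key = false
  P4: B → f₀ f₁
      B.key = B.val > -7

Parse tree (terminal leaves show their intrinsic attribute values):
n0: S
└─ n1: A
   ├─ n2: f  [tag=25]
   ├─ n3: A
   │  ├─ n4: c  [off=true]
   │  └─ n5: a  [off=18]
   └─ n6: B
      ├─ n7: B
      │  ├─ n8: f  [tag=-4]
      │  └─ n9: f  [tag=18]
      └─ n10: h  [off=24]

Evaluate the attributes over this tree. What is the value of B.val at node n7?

1. n2.tag = 25  [terminal]
2. n4.off = true  [terminal]
3. n5.off = 18  [terminal]
4. n3.off = 12  [a.off - 6]
5. n3.tag = -7  [a.off * -1 + 11]
6. n6.val = -6  [A₁.tag + 1]
7. n7.val = -7  [B₀.val * 3 + 11]
8. n8.tag = -4  [terminal]
9. n9.tag = 18  [terminal]
10. n7.key = false  [B.val > -7]
11. n10.off = 24  [terminal]
12. n6.key = false  [false]
13. n1.off = 20  [A₁.off + f.tag - 17]
14. n1.tag = 1  [A₁.off + f.tag - 36]
15. n0.live = "qz"  ["qz"]
16. n0.depth = "vp"  ["vp"]

-7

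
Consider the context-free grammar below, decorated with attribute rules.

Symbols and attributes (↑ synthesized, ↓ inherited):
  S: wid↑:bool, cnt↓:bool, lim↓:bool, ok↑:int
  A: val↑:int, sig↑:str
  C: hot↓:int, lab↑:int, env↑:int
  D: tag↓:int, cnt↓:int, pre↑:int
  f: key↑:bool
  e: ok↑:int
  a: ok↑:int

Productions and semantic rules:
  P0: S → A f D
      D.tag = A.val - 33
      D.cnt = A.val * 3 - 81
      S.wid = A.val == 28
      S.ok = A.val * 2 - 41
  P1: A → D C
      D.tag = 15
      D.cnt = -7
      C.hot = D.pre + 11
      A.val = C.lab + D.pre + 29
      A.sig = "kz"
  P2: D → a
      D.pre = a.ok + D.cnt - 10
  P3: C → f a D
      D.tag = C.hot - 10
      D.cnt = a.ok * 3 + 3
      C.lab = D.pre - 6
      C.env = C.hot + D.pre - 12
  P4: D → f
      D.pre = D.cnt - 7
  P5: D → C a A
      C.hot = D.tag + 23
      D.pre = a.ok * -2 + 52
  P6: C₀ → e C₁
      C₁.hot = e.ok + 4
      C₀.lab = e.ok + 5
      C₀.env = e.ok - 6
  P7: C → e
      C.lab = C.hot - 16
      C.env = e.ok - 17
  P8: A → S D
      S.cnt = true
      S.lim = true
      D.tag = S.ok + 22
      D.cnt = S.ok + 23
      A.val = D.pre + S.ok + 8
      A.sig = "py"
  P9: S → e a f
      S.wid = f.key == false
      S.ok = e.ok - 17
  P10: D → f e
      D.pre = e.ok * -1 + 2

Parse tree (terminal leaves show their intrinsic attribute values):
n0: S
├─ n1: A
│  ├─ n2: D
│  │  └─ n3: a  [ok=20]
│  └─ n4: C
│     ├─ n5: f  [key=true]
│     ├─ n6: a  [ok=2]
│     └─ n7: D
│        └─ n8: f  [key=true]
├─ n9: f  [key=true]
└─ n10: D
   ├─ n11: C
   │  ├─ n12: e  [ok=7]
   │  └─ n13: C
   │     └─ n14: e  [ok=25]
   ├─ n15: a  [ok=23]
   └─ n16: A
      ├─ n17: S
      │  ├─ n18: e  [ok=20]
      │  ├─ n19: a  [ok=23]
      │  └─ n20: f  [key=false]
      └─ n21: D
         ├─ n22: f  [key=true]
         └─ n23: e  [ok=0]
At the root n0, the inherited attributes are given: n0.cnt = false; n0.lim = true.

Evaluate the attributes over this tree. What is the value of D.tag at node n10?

1. n0.cnt = false  [given at root]
2. n0.lim = true  [given at root]
3. n2.tag = 15  [15]
4. n2.cnt = -7  [-7]
5. n3.ok = 20  [terminal]
6. n2.pre = 3  [a.ok + D.cnt - 10]
7. n4.hot = 14  [D.pre + 11]
8. n5.key = true  [terminal]
9. n6.ok = 2  [terminal]
10. n7.tag = 4  [C.hot - 10]
11. n7.cnt = 9  [a.ok * 3 + 3]
12. n8.key = true  [terminal]
13. n7.pre = 2  [D.cnt - 7]
14. n4.lab = -4  [D.pre - 6]
15. n4.env = 4  [C.hot + D.pre - 12]
16. n1.val = 28  [C.lab + D.pre + 29]
17. n1.sig = "kz"  ["kz"]
18. n9.key = true  [terminal]
19. n10.tag = -5  [A.val - 33]
20. n10.cnt = 3  [A.val * 3 - 81]
21. n11.hot = 18  [D.tag + 23]
22. n12.ok = 7  [terminal]
23. n13.hot = 11  [e.ok + 4]
24. n14.ok = 25  [terminal]
25. n13.lab = -5  [C.hot - 16]
26. n13.env = 8  [e.ok - 17]
27. n11.lab = 12  [e.ok + 5]
28. n11.env = 1  [e.ok - 6]
29. n15.ok = 23  [terminal]
30. n17.cnt = true  [true]
31. n17.lim = true  [true]
32. n18.ok = 20  [terminal]
33. n19.ok = 23  [terminal]
34. n20.key = false  [terminal]
35. n17.wid = true  [f.key == false]
36. n17.ok = 3  [e.ok - 17]
37. n21.tag = 25  [S.ok + 22]
38. n21.cnt = 26  [S.ok + 23]
39. n22.key = true  [terminal]
40. n23.ok = 0  [terminal]
41. n21.pre = 2  [e.ok * -1 + 2]
42. n16.val = 13  [D.pre + S.ok + 8]
43. n16.sig = "py"  ["py"]
44. n10.pre = 6  [a.ok * -2 + 52]
45. n0.wid = true  [A.val == 28]
46. n0.ok = 15  [A.val * 2 - 41]

-5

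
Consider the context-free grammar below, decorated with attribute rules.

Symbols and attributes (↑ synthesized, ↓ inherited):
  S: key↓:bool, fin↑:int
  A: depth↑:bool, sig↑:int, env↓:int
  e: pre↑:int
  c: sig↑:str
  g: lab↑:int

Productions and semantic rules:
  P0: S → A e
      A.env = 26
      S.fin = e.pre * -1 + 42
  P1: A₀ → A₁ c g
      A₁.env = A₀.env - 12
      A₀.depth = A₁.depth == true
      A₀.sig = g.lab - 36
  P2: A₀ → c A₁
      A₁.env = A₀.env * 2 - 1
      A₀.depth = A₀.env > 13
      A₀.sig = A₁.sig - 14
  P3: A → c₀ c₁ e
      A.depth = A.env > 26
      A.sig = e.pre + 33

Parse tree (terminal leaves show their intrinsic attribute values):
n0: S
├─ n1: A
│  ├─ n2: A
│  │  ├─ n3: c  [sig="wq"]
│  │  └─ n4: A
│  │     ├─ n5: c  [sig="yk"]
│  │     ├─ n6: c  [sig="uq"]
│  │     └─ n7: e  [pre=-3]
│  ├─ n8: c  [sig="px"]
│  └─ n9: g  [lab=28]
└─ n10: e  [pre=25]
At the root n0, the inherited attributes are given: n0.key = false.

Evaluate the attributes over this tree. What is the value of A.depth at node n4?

1. n0.key = false  [given at root]
2. n1.env = 26  [26]
3. n2.env = 14  [A₀.env - 12]
4. n3.sig = "wq"  [terminal]
5. n4.env = 27  [A₀.env * 2 - 1]
6. n5.sig = "yk"  [terminal]
7. n6.sig = "uq"  [terminal]
8. n7.pre = -3  [terminal]
9. n4.depth = true  [A.env > 26]
10. n4.sig = 30  [e.pre + 33]
11. n2.depth = true  [A₀.env > 13]
12. n2.sig = 16  [A₁.sig - 14]
13. n8.sig = "px"  [terminal]
14. n9.lab = 28  [terminal]
15. n1.depth = true  [A₁.depth == true]
16. n1.sig = -8  [g.lab - 36]
17. n10.pre = 25  [terminal]
18. n0.fin = 17  [e.pre * -1 + 42]

true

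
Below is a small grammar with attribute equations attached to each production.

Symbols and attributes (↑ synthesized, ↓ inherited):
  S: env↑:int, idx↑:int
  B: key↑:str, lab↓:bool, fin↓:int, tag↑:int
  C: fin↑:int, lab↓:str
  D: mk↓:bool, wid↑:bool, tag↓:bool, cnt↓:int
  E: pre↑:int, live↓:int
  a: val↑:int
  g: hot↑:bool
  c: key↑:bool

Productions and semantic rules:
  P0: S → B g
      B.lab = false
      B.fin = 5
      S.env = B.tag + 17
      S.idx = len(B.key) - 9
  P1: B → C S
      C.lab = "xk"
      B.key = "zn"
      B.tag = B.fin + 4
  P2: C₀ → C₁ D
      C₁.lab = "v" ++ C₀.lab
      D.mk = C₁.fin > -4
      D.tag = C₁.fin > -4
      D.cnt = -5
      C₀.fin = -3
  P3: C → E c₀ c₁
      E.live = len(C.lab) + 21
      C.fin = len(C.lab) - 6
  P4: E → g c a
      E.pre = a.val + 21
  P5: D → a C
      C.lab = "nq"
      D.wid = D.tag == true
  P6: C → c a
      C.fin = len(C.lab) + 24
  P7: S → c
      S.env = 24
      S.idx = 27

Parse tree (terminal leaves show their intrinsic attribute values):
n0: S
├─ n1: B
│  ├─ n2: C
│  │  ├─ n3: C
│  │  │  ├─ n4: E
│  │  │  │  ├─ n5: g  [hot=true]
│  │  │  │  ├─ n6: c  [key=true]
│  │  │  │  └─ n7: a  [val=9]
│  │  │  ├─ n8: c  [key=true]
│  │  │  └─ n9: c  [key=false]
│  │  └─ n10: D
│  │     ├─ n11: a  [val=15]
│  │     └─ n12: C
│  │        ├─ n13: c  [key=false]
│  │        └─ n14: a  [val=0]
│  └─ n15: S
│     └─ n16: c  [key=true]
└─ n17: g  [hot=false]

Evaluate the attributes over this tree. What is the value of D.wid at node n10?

true

1. n1.lab = false  [false]
2. n1.fin = 5  [5]
3. n2.lab = "xk"  ["xk"]
4. n3.lab = "vxk"  ["v" ++ C₀.lab]
5. n4.live = 24  [len(C.lab) + 21]
6. n5.hot = true  [terminal]
7. n6.key = true  [terminal]
8. n7.val = 9  [terminal]
9. n4.pre = 30  [a.val + 21]
10. n8.key = true  [terminal]
11. n9.key = false  [terminal]
12. n3.fin = -3  [len(C.lab) - 6]
13. n10.mk = true  [C₁.fin > -4]
14. n10.tag = true  [C₁.fin > -4]
15. n10.cnt = -5  [-5]
16. n11.val = 15  [terminal]
17. n12.lab = "nq"  ["nq"]
18. n13.key = false  [terminal]
19. n14.val = 0  [terminal]
20. n12.fin = 26  [len(C.lab) + 24]
21. n10.wid = true  [D.tag == true]
22. n2.fin = -3  [-3]
23. n16.key = true  [terminal]
24. n15.env = 24  [24]
25. n15.idx = 27  [27]
26. n1.key = "zn"  ["zn"]
27. n1.tag = 9  [B.fin + 4]
28. n17.hot = false  [terminal]
29. n0.env = 26  [B.tag + 17]
30. n0.idx = -7  [len(B.key) - 9]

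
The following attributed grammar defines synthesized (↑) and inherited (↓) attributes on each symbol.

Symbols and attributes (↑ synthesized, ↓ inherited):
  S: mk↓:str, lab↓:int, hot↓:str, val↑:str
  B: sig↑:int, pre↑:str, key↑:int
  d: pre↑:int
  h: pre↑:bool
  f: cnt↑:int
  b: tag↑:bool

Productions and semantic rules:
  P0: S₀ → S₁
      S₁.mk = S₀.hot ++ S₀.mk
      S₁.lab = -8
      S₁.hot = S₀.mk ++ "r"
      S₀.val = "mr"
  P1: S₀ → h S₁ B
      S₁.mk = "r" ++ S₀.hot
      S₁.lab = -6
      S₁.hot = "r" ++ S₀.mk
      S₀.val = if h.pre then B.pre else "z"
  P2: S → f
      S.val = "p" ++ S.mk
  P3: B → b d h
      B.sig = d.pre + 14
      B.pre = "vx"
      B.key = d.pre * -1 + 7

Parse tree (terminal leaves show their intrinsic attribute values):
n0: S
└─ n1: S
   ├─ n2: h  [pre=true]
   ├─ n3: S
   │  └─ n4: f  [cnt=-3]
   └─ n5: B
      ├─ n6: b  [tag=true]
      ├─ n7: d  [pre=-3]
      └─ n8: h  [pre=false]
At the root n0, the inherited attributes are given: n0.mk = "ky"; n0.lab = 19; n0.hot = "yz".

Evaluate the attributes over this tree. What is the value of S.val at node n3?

"prkyr"

1. n0.mk = "ky"  [given at root]
2. n0.lab = 19  [given at root]
3. n0.hot = "yz"  [given at root]
4. n1.mk = "yzky"  [S₀.hot ++ S₀.mk]
5. n1.lab = -8  [-8]
6. n1.hot = "kyr"  [S₀.mk ++ "r"]
7. n2.pre = true  [terminal]
8. n3.mk = "rkyr"  ["r" ++ S₀.hot]
9. n3.lab = -6  [-6]
10. n3.hot = "ryzky"  ["r" ++ S₀.mk]
11. n4.cnt = -3  [terminal]
12. n3.val = "prkyr"  ["p" ++ S.mk]
13. n6.tag = true  [terminal]
14. n7.pre = -3  [terminal]
15. n8.pre = false  [terminal]
16. n5.sig = 11  [d.pre + 14]
17. n5.pre = "vx"  ["vx"]
18. n5.key = 10  [d.pre * -1 + 7]
19. n1.val = "vx"  [if h.pre then B.pre else "z"]
20. n0.val = "mr"  ["mr"]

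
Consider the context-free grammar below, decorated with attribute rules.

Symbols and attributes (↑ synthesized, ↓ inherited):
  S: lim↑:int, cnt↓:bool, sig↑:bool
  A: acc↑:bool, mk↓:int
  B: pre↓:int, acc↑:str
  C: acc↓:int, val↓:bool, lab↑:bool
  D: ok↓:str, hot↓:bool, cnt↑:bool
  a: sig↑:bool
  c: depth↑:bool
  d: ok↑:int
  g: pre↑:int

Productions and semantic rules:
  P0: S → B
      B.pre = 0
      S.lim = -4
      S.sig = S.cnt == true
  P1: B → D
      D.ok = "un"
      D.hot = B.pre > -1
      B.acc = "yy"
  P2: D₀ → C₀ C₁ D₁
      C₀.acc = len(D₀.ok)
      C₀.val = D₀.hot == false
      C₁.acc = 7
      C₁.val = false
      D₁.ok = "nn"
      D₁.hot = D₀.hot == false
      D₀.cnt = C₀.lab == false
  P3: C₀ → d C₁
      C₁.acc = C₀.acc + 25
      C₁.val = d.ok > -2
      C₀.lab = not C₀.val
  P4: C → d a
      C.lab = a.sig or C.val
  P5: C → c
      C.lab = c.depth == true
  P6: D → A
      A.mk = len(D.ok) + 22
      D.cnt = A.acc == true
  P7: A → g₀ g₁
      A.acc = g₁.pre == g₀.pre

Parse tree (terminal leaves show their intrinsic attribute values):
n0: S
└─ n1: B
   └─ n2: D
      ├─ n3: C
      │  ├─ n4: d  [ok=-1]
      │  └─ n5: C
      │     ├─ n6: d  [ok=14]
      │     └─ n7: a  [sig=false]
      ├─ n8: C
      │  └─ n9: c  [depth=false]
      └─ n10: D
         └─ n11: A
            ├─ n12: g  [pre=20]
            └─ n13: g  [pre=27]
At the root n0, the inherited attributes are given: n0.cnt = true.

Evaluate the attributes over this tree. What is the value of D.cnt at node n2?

1. n0.cnt = true  [given at root]
2. n1.pre = 0  [0]
3. n2.ok = "un"  ["un"]
4. n2.hot = true  [B.pre > -1]
5. n3.acc = 2  [len(D₀.ok)]
6. n3.val = false  [D₀.hot == false]
7. n4.ok = -1  [terminal]
8. n5.acc = 27  [C₀.acc + 25]
9. n5.val = true  [d.ok > -2]
10. n6.ok = 14  [terminal]
11. n7.sig = false  [terminal]
12. n5.lab = true  [a.sig or C.val]
13. n3.lab = true  [not C₀.val]
14. n8.acc = 7  [7]
15. n8.val = false  [false]
16. n9.depth = false  [terminal]
17. n8.lab = false  [c.depth == true]
18. n10.ok = "nn"  ["nn"]
19. n10.hot = false  [D₀.hot == false]
20. n11.mk = 24  [len(D.ok) + 22]
21. n12.pre = 20  [terminal]
22. n13.pre = 27  [terminal]
23. n11.acc = false  [g₁.pre == g₀.pre]
24. n10.cnt = false  [A.acc == true]
25. n2.cnt = false  [C₀.lab == false]
26. n1.acc = "yy"  ["yy"]
27. n0.lim = -4  [-4]
28. n0.sig = true  [S.cnt == true]

false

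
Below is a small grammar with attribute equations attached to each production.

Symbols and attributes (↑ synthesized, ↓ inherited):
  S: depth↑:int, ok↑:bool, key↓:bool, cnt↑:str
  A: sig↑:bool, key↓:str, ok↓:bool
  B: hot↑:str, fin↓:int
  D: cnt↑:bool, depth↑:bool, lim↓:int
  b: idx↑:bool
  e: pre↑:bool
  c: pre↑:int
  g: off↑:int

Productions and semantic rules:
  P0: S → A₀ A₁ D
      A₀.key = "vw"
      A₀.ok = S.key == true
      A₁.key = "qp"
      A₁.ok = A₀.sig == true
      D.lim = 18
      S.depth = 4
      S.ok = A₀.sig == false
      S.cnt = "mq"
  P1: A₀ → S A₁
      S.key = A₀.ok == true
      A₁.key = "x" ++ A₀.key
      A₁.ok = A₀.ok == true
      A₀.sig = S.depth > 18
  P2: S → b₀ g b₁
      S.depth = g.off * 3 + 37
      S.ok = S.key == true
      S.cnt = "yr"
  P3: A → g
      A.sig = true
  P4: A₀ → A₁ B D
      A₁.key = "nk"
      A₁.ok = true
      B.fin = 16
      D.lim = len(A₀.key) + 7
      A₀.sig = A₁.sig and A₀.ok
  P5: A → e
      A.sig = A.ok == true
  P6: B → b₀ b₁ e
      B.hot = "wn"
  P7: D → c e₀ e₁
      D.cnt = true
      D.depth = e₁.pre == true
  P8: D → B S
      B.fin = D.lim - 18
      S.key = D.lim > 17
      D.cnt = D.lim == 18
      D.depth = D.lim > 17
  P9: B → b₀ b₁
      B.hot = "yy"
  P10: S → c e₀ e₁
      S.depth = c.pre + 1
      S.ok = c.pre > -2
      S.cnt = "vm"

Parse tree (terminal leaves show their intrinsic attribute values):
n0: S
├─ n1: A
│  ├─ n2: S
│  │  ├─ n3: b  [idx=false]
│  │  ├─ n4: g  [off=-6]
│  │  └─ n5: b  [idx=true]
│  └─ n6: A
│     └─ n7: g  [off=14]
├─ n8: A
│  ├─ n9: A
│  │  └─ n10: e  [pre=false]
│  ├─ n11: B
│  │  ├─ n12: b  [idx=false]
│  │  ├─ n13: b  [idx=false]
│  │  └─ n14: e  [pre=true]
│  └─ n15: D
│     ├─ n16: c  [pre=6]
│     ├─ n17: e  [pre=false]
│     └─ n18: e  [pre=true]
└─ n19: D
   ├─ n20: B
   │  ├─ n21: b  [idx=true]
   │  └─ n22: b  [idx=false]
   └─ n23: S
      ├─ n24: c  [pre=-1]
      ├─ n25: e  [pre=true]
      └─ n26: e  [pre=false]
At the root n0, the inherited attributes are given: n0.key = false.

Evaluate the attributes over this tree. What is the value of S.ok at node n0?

1. n0.key = false  [given at root]
2. n1.key = "vw"  ["vw"]
3. n1.ok = false  [S.key == true]
4. n2.key = false  [A₀.ok == true]
5. n3.idx = false  [terminal]
6. n4.off = -6  [terminal]
7. n5.idx = true  [terminal]
8. n2.depth = 19  [g.off * 3 + 37]
9. n2.ok = false  [S.key == true]
10. n2.cnt = "yr"  ["yr"]
11. n6.key = "xvw"  ["x" ++ A₀.key]
12. n6.ok = false  [A₀.ok == true]
13. n7.off = 14  [terminal]
14. n6.sig = true  [true]
15. n1.sig = true  [S.depth > 18]
16. n8.key = "qp"  ["qp"]
17. n8.ok = true  [A₀.sig == true]
18. n9.key = "nk"  ["nk"]
19. n9.ok = true  [true]
20. n10.pre = false  [terminal]
21. n9.sig = true  [A.ok == true]
22. n11.fin = 16  [16]
23. n12.idx = false  [terminal]
24. n13.idx = false  [terminal]
25. n14.pre = true  [terminal]
26. n11.hot = "wn"  ["wn"]
27. n15.lim = 9  [len(A₀.key) + 7]
28. n16.pre = 6  [terminal]
29. n17.pre = false  [terminal]
30. n18.pre = true  [terminal]
31. n15.cnt = true  [true]
32. n15.depth = true  [e₁.pre == true]
33. n8.sig = true  [A₁.sig and A₀.ok]
34. n19.lim = 18  [18]
35. n20.fin = 0  [D.lim - 18]
36. n21.idx = true  [terminal]
37. n22.idx = false  [terminal]
38. n20.hot = "yy"  ["yy"]
39. n23.key = true  [D.lim > 17]
40. n24.pre = -1  [terminal]
41. n25.pre = true  [terminal]
42. n26.pre = false  [terminal]
43. n23.depth = 0  [c.pre + 1]
44. n23.ok = true  [c.pre > -2]
45. n23.cnt = "vm"  ["vm"]
46. n19.cnt = true  [D.lim == 18]
47. n19.depth = true  [D.lim > 17]
48. n0.depth = 4  [4]
49. n0.ok = false  [A₀.sig == false]
50. n0.cnt = "mq"  ["mq"]

false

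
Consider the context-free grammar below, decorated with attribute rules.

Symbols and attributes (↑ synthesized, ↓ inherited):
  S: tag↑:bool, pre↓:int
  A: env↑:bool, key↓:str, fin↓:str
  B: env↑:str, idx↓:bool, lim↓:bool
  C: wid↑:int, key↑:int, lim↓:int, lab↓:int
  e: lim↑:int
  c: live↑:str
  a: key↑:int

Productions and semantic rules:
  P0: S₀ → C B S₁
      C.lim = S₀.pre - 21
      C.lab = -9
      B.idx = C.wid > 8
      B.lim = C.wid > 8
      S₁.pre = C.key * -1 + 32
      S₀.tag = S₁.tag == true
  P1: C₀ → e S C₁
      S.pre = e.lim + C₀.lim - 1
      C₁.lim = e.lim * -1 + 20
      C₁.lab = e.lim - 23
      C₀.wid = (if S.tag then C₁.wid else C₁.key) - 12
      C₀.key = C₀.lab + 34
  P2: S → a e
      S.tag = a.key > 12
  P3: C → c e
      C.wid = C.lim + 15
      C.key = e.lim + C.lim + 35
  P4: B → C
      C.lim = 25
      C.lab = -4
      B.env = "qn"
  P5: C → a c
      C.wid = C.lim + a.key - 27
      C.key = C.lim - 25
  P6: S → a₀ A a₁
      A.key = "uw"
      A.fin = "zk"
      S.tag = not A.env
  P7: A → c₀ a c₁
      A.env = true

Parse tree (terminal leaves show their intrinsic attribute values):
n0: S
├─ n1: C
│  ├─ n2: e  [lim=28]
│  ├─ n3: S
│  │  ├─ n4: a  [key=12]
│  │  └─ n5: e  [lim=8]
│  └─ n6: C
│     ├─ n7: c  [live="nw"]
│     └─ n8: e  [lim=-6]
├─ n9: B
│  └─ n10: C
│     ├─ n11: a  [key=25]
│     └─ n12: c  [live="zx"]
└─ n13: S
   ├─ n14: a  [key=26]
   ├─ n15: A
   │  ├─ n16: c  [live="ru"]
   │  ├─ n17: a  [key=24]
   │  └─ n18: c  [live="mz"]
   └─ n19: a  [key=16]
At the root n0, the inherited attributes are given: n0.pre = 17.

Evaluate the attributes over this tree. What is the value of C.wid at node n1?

9

1. n0.pre = 17  [given at root]
2. n1.lim = -4  [S₀.pre - 21]
3. n1.lab = -9  [-9]
4. n2.lim = 28  [terminal]
5. n3.pre = 23  [e.lim + C₀.lim - 1]
6. n4.key = 12  [terminal]
7. n5.lim = 8  [terminal]
8. n3.tag = false  [a.key > 12]
9. n6.lim = -8  [e.lim * -1 + 20]
10. n6.lab = 5  [e.lim - 23]
11. n7.live = "nw"  [terminal]
12. n8.lim = -6  [terminal]
13. n6.wid = 7  [C.lim + 15]
14. n6.key = 21  [e.lim + C.lim + 35]
15. n1.wid = 9  [(if S.tag then C₁.wid else C₁.key) - 12]
16. n1.key = 25  [C₀.lab + 34]
17. n9.idx = true  [C.wid > 8]
18. n9.lim = true  [C.wid > 8]
19. n10.lim = 25  [25]
20. n10.lab = -4  [-4]
21. n11.key = 25  [terminal]
22. n12.live = "zx"  [terminal]
23. n10.wid = 23  [C.lim + a.key - 27]
24. n10.key = 0  [C.lim - 25]
25. n9.env = "qn"  ["qn"]
26. n13.pre = 7  [C.key * -1 + 32]
27. n14.key = 26  [terminal]
28. n15.key = "uw"  ["uw"]
29. n15.fin = "zk"  ["zk"]
30. n16.live = "ru"  [terminal]
31. n17.key = 24  [terminal]
32. n18.live = "mz"  [terminal]
33. n15.env = true  [true]
34. n19.key = 16  [terminal]
35. n13.tag = false  [not A.env]
36. n0.tag = false  [S₁.tag == true]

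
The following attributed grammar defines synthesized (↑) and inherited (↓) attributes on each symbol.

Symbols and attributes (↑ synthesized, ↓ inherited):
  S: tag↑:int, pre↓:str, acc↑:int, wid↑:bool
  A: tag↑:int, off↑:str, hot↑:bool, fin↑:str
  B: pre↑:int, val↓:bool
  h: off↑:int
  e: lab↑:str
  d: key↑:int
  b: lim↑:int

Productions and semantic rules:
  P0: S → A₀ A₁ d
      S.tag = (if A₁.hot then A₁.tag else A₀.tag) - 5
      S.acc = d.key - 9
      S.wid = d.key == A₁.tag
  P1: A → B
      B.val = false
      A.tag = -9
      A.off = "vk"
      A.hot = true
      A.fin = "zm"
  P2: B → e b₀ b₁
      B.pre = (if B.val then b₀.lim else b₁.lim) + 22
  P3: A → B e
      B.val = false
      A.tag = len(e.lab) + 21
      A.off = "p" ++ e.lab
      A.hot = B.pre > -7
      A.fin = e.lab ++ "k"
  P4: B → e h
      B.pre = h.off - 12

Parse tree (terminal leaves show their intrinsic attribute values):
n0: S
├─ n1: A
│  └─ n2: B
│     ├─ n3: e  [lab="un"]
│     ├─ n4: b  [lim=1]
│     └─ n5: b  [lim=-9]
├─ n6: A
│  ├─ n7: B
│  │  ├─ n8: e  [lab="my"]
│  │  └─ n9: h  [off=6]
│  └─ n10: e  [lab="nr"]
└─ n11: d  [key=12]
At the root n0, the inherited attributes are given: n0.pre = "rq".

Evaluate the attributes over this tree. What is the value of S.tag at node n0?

18

1. n0.pre = "rq"  [given at root]
2. n2.val = false  [false]
3. n3.lab = "un"  [terminal]
4. n4.lim = 1  [terminal]
5. n5.lim = -9  [terminal]
6. n2.pre = 13  [(if B.val then b₀.lim else b₁.lim) + 22]
7. n1.tag = -9  [-9]
8. n1.off = "vk"  ["vk"]
9. n1.hot = true  [true]
10. n1.fin = "zm"  ["zm"]
11. n7.val = false  [false]
12. n8.lab = "my"  [terminal]
13. n9.off = 6  [terminal]
14. n7.pre = -6  [h.off - 12]
15. n10.lab = "nr"  [terminal]
16. n6.tag = 23  [len(e.lab) + 21]
17. n6.off = "pnr"  ["p" ++ e.lab]
18. n6.hot = true  [B.pre > -7]
19. n6.fin = "nrk"  [e.lab ++ "k"]
20. n11.key = 12  [terminal]
21. n0.tag = 18  [(if A₁.hot then A₁.tag else A₀.tag) - 5]
22. n0.acc = 3  [d.key - 9]
23. n0.wid = false  [d.key == A₁.tag]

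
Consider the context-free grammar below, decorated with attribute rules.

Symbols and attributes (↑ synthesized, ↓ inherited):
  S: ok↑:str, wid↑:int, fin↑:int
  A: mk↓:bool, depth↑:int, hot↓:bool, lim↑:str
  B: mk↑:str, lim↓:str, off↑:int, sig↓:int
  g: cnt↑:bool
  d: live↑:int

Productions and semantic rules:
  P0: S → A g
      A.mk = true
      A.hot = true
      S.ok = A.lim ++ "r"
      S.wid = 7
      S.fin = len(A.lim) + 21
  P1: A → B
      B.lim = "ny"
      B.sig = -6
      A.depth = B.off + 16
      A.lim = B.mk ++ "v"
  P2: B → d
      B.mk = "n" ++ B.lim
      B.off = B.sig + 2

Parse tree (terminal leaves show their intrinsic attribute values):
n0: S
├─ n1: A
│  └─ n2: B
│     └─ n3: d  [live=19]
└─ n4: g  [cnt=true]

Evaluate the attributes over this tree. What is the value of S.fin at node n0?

1. n1.mk = true  [true]
2. n1.hot = true  [true]
3. n2.lim = "ny"  ["ny"]
4. n2.sig = -6  [-6]
5. n3.live = 19  [terminal]
6. n2.mk = "nny"  ["n" ++ B.lim]
7. n2.off = -4  [B.sig + 2]
8. n1.depth = 12  [B.off + 16]
9. n1.lim = "nnyv"  [B.mk ++ "v"]
10. n4.cnt = true  [terminal]
11. n0.ok = "nnyvr"  [A.lim ++ "r"]
12. n0.wid = 7  [7]
13. n0.fin = 25  [len(A.lim) + 21]

25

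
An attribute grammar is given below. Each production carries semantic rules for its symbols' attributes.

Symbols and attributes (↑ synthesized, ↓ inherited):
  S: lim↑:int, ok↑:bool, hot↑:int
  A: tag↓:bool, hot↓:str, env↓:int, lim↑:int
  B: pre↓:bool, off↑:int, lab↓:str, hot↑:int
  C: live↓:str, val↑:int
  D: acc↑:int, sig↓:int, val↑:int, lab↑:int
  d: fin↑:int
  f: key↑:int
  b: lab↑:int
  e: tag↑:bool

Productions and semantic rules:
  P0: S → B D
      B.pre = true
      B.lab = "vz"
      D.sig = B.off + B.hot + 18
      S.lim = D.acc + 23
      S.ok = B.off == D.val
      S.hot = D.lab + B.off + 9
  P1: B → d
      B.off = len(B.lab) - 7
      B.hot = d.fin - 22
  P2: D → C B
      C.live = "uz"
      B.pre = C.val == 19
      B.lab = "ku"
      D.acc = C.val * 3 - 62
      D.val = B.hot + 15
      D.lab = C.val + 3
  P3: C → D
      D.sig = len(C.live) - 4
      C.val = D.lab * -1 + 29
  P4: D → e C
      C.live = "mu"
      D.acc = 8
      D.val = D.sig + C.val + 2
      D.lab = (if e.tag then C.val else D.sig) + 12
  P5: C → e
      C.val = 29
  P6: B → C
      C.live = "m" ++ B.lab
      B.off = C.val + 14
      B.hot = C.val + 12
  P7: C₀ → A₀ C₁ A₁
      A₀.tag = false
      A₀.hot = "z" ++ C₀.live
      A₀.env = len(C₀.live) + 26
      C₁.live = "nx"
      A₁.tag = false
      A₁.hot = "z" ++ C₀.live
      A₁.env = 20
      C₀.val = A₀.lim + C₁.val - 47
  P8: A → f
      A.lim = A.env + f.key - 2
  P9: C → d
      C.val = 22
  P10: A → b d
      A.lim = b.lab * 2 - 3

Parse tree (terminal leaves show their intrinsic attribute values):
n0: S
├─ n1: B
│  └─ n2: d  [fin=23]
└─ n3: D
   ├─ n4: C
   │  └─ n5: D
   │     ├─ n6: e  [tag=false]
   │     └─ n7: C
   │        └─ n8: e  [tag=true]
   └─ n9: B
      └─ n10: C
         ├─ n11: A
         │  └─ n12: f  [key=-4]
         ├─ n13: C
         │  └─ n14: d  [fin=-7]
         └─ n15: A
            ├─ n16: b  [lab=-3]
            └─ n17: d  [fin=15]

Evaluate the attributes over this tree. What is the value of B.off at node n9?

1. n1.pre = true  [true]
2. n1.lab = "vz"  ["vz"]
3. n2.fin = 23  [terminal]
4. n1.off = -5  [len(B.lab) - 7]
5. n1.hot = 1  [d.fin - 22]
6. n3.sig = 14  [B.off + B.hot + 18]
7. n4.live = "uz"  ["uz"]
8. n5.sig = -2  [len(C.live) - 4]
9. n6.tag = false  [terminal]
10. n7.live = "mu"  ["mu"]
11. n8.tag = true  [terminal]
12. n7.val = 29  [29]
13. n5.acc = 8  [8]
14. n5.val = 29  [D.sig + C.val + 2]
15. n5.lab = 10  [(if e.tag then C.val else D.sig) + 12]
16. n4.val = 19  [D.lab * -1 + 29]
17. n9.pre = true  [C.val == 19]
18. n9.lab = "ku"  ["ku"]
19. n10.live = "mku"  ["m" ++ B.lab]
20. n11.tag = false  [false]
21. n11.hot = "zmku"  ["z" ++ C₀.live]
22. n11.env = 29  [len(C₀.live) + 26]
23. n12.key = -4  [terminal]
24. n11.lim = 23  [A.env + f.key - 2]
25. n13.live = "nx"  ["nx"]
26. n14.fin = -7  [terminal]
27. n13.val = 22  [22]
28. n15.tag = false  [false]
29. n15.hot = "zmku"  ["z" ++ C₀.live]
30. n15.env = 20  [20]
31. n16.lab = -3  [terminal]
32. n17.fin = 15  [terminal]
33. n15.lim = -9  [b.lab * 2 - 3]
34. n10.val = -2  [A₀.lim + C₁.val - 47]
35. n9.off = 12  [C.val + 14]
36. n9.hot = 10  [C.val + 12]
37. n3.acc = -5  [C.val * 3 - 62]
38. n3.val = 25  [B.hot + 15]
39. n3.lab = 22  [C.val + 3]
40. n0.lim = 18  [D.acc + 23]
41. n0.ok = false  [B.off == D.val]
42. n0.hot = 26  [D.lab + B.off + 9]

12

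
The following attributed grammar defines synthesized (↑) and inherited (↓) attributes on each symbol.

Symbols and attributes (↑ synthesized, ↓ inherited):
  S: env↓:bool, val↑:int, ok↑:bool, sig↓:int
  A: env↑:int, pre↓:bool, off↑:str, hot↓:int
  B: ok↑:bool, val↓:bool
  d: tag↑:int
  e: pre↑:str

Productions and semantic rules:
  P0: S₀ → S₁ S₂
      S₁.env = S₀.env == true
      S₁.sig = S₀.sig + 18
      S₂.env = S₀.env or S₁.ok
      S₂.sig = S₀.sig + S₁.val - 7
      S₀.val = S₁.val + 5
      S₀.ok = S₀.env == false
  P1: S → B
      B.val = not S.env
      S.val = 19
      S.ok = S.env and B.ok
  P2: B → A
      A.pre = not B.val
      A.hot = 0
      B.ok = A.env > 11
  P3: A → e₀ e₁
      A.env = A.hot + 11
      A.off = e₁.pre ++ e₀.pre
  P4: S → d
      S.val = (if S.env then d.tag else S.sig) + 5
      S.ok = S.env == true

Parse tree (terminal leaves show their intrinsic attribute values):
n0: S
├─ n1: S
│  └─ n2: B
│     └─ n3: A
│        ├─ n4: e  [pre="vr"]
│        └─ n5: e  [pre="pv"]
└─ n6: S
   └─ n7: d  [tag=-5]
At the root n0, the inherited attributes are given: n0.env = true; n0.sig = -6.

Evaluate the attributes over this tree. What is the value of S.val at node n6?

1. n0.env = true  [given at root]
2. n0.sig = -6  [given at root]
3. n1.env = true  [S₀.env == true]
4. n1.sig = 12  [S₀.sig + 18]
5. n2.val = false  [not S.env]
6. n3.pre = true  [not B.val]
7. n3.hot = 0  [0]
8. n4.pre = "vr"  [terminal]
9. n5.pre = "pv"  [terminal]
10. n3.env = 11  [A.hot + 11]
11. n3.off = "pvvr"  [e₁.pre ++ e₀.pre]
12. n2.ok = false  [A.env > 11]
13. n1.val = 19  [19]
14. n1.ok = false  [S.env and B.ok]
15. n6.env = true  [S₀.env or S₁.ok]
16. n6.sig = 6  [S₀.sig + S₁.val - 7]
17. n7.tag = -5  [terminal]
18. n6.val = 0  [(if S.env then d.tag else S.sig) + 5]
19. n6.ok = true  [S.env == true]
20. n0.val = 24  [S₁.val + 5]
21. n0.ok = false  [S₀.env == false]

0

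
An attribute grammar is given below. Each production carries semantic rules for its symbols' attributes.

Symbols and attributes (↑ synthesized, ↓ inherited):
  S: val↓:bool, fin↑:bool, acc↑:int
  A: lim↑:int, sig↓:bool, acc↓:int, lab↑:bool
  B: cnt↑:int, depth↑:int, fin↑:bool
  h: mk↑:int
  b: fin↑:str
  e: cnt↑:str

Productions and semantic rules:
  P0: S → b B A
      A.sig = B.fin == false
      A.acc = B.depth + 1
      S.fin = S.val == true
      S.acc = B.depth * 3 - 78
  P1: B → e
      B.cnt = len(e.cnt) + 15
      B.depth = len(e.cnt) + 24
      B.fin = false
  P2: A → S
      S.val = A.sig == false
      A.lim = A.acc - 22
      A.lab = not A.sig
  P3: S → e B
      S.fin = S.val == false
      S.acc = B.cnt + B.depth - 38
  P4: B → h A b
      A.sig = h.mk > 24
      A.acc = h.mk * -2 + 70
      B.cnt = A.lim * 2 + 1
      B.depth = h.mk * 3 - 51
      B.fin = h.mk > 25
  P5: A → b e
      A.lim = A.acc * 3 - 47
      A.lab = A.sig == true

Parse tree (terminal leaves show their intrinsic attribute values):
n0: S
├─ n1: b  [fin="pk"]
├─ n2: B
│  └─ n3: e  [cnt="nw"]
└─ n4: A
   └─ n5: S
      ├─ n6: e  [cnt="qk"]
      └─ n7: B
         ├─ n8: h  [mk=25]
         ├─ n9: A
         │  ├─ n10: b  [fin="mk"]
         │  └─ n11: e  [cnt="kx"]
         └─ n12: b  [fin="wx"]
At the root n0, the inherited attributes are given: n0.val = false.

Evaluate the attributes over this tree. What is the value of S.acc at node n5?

1. n0.val = false  [given at root]
2. n1.fin = "pk"  [terminal]
3. n3.cnt = "nw"  [terminal]
4. n2.cnt = 17  [len(e.cnt) + 15]
5. n2.depth = 26  [len(e.cnt) + 24]
6. n2.fin = false  [false]
7. n4.sig = true  [B.fin == false]
8. n4.acc = 27  [B.depth + 1]
9. n5.val = false  [A.sig == false]
10. n6.cnt = "qk"  [terminal]
11. n8.mk = 25  [terminal]
12. n9.sig = true  [h.mk > 24]
13. n9.acc = 20  [h.mk * -2 + 70]
14. n10.fin = "mk"  [terminal]
15. n11.cnt = "kx"  [terminal]
16. n9.lim = 13  [A.acc * 3 - 47]
17. n9.lab = true  [A.sig == true]
18. n12.fin = "wx"  [terminal]
19. n7.cnt = 27  [A.lim * 2 + 1]
20. n7.depth = 24  [h.mk * 3 - 51]
21. n7.fin = false  [h.mk > 25]
22. n5.fin = true  [S.val == false]
23. n5.acc = 13  [B.cnt + B.depth - 38]
24. n4.lim = 5  [A.acc - 22]
25. n4.lab = false  [not A.sig]
26. n0.fin = false  [S.val == true]
27. n0.acc = 0  [B.depth * 3 - 78]

13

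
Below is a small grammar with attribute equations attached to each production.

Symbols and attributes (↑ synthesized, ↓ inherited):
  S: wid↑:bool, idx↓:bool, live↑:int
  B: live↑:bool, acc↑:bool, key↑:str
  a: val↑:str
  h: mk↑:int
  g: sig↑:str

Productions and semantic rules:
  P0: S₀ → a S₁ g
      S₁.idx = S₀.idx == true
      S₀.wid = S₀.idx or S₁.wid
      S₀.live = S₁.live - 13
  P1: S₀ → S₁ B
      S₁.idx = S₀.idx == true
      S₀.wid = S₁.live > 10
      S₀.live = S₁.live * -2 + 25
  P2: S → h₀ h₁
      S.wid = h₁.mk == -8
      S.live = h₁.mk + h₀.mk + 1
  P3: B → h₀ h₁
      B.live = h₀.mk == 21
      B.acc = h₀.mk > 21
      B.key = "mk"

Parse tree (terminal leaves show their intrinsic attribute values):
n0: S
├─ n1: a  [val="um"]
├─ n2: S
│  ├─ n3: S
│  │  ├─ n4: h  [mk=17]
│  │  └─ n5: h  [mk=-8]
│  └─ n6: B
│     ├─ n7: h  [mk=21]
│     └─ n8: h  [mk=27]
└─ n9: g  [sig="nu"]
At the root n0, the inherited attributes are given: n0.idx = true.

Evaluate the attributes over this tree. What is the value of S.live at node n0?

-8

1. n0.idx = true  [given at root]
2. n1.val = "um"  [terminal]
3. n2.idx = true  [S₀.idx == true]
4. n3.idx = true  [S₀.idx == true]
5. n4.mk = 17  [terminal]
6. n5.mk = -8  [terminal]
7. n3.wid = true  [h₁.mk == -8]
8. n3.live = 10  [h₁.mk + h₀.mk + 1]
9. n7.mk = 21  [terminal]
10. n8.mk = 27  [terminal]
11. n6.live = true  [h₀.mk == 21]
12. n6.acc = false  [h₀.mk > 21]
13. n6.key = "mk"  ["mk"]
14. n2.wid = false  [S₁.live > 10]
15. n2.live = 5  [S₁.live * -2 + 25]
16. n9.sig = "nu"  [terminal]
17. n0.wid = true  [S₀.idx or S₁.wid]
18. n0.live = -8  [S₁.live - 13]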